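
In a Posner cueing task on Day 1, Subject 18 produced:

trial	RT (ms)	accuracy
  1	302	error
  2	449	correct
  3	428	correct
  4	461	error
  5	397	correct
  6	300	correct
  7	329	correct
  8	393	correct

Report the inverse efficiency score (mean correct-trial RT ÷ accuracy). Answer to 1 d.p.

Correct trials (n=6): 449, 428, 397, 300, 329, 393
Mean correct RT = 2296/6 = 382.6667 ms
Proportion correct = 6/8
IES = 382.6667 / (6/8) = 510.222 ms

510.2 ms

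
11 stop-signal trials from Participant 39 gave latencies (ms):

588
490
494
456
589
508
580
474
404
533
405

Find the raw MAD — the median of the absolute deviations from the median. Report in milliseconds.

39 ms

Sorted: 404, 405, 456, 474, 490, 494, 508, 533, 580, 588, 589 → median = 494
|x − 494|: 94, 4, 0, 38, 95, 14, 86, 20, 90, 39, 89
Sorted deviations: 0, 4, 14, 20, 38, 39, 86, 89, 90, 94, 95 → MAD = 39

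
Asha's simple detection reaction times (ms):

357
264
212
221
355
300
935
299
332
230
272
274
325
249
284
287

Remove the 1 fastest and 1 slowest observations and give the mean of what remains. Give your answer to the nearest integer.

Sorted: 212, 221, 230, 249, 264, 272, 274, 284, 287, 299, 300, 325, 332, 355, 357, 935
Drop lowest 1 (212) and highest 1 (935)
Remaining (n=14): Σ = 4049, mean = 4049/14 = 289.214

289 ms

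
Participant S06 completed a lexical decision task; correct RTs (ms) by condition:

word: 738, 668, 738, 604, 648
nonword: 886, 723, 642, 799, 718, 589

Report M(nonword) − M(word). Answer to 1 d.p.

M(word) = 3396/5 = 679.200
M(nonword) = 4357/6 = 726.167
Difference = 726.167 − 679.200 = 46.967 ms

47.0 ms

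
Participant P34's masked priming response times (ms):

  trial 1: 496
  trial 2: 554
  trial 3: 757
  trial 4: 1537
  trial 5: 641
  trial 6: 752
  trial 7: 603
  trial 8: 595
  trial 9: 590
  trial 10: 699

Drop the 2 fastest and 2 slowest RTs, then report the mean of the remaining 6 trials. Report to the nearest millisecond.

647 ms

Sorted: 496, 554, 590, 595, 603, 641, 699, 752, 757, 1537
Drop lowest 2 (496, 554) and highest 2 (757, 1537)
Remaining (n=6): Σ = 3880, mean = 3880/6 = 646.667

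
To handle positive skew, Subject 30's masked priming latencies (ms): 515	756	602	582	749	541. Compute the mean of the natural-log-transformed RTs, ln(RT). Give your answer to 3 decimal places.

ln(RT): 6.2442, 6.6280, 6.4003, 6.3665, 6.6187, 6.2934
Σ ln(RT) = 38.5511
Mean = 38.5511/6 = 6.42518

6.425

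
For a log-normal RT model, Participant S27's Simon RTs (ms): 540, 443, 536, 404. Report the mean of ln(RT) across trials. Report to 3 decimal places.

6.168

ln(RT): 6.2916, 6.0936, 6.2841, 6.0014
Σ ln(RT) = 24.6707
Mean = 24.6707/4 = 6.16767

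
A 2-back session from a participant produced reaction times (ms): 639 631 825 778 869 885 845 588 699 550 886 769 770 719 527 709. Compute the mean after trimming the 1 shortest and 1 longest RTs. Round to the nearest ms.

734 ms

Sorted: 527, 550, 588, 631, 639, 699, 709, 719, 769, 770, 778, 825, 845, 869, 885, 886
Drop lowest 1 (527) and highest 1 (886)
Remaining (n=14): Σ = 10276, mean = 10276/14 = 734.000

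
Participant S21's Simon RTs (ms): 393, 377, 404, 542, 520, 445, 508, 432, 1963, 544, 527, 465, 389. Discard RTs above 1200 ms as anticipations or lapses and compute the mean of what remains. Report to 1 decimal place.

Excluded: 1963
Retained (n=12): Σ = 5546
Mean = 5546/12 = 462.1667

462.2 ms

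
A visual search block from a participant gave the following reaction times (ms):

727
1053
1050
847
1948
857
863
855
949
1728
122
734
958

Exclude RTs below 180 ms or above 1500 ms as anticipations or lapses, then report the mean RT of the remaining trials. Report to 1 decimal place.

889.3 ms

Excluded: 122, 1728, 1948
Retained (n=10): Σ = 8893
Mean = 8893/10 = 889.3000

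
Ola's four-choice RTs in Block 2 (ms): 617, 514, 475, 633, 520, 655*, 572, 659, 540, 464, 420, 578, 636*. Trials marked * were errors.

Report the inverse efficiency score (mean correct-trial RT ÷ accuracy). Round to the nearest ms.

644 ms

Correct trials (n=11): 617, 514, 475, 633, 520, 572, 659, 540, 464, 420, 578
Mean correct RT = 5992/11 = 544.7273 ms
Proportion correct = 11/13
IES = 544.7273 / (11/13) = 643.769 ms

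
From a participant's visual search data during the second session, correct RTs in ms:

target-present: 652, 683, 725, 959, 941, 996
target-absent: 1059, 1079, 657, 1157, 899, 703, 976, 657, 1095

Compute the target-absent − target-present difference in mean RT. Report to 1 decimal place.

94.2 ms

M(target-present) = 4956/6 = 826.000
M(target-absent) = 8282/9 = 920.222
Difference = 920.222 − 826.000 = 94.222 ms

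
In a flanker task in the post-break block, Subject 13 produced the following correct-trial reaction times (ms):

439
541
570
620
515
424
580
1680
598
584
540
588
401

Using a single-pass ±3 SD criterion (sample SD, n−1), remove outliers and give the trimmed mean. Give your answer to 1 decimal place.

533.3 ms

n = 13, ΣRT = 8080, M = 621.538
Σ(x−M)² = 1273277.23; s = √(1273277.23/12) = 325.740
Cutoffs: 621.538 ± 3·325.740 → [-355.7, 1598.8]
Outside: 1680 → excluded.
Retained (n=12): Σ = 6400, mean = 6400/12 = 533.333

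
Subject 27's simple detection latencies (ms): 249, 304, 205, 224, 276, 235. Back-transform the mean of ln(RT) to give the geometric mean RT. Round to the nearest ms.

ln(RT): 5.5175, 5.7170, 5.3230, 5.4116, 5.6204, 5.4596
Mean ln(RT) = 33.0491/6 = 5.50819
Geometric mean = exp(5.50819) = 246.70 ms

247 ms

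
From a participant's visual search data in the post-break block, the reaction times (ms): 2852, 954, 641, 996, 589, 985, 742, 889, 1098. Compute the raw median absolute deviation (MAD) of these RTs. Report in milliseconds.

144 ms

Sorted: 589, 641, 742, 889, 954, 985, 996, 1098, 2852 → median = 954
|x − 954|: 1898, 0, 313, 42, 365, 31, 212, 65, 144
Sorted deviations: 0, 31, 42, 65, 144, 212, 313, 365, 1898 → MAD = 144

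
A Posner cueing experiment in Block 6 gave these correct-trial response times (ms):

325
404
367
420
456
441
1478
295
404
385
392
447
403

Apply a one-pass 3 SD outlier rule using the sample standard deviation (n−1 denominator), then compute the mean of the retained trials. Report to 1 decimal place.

n = 13, ΣRT = 6217, M = 478.231
Σ(x−M)² = 1108018.31; s = √(1108018.31/12) = 303.867
Cutoffs: 478.231 ± 3·303.867 → [-433.4, 1389.8]
Outside: 1478 → excluded.
Retained (n=12): Σ = 4739, mean = 4739/12 = 394.917

394.9 ms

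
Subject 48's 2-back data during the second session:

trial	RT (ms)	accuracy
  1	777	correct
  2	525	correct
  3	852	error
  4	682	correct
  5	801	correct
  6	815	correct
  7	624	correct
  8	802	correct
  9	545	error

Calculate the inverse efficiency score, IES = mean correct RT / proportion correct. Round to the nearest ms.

923 ms

Correct trials (n=7): 777, 525, 682, 801, 815, 624, 802
Mean correct RT = 5026/7 = 718.0000 ms
Proportion correct = 7/9
IES = 718.0000 / (7/9) = 923.143 ms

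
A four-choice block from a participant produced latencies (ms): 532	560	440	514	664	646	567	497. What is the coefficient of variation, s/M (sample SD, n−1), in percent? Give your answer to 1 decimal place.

n = 8, Σ = 4420, M = 552.5000
Σ(x−M)² = 39080.000; s = √(39080.000/7) = 74.7185
CV = 74.7185 / 552.5000 = 0.13524 = 13.524%

13.5%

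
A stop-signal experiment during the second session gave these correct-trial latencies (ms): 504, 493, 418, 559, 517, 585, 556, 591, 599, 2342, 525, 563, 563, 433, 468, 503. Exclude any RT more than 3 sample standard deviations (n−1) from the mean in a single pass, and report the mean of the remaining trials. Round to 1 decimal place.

525.1 ms

n = 16, ΣRT = 10219, M = 638.688
Σ(x−M)² = 3138303.44; s = √(3138303.44/15) = 457.406
Cutoffs: 638.688 ± 3·457.406 → [-733.5, 2010.9]
Outside: 2342 → excluded.
Retained (n=15): Σ = 7877, mean = 7877/15 = 525.133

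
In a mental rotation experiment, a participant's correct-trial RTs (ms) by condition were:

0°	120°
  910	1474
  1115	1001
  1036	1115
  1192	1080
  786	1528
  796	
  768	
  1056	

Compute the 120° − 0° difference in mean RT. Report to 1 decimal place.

M(0°) = 7659/8 = 957.375
M(120°) = 6198/5 = 1239.600
Difference = 1239.600 − 957.375 = 282.225 ms

282.2 ms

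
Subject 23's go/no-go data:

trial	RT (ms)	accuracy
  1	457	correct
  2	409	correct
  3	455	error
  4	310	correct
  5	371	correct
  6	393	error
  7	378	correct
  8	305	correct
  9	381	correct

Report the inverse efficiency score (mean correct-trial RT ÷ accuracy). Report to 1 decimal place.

Correct trials (n=7): 457, 409, 310, 371, 378, 305, 381
Mean correct RT = 2611/7 = 373.0000 ms
Proportion correct = 7/9
IES = 373.0000 / (7/9) = 479.571 ms

479.6 ms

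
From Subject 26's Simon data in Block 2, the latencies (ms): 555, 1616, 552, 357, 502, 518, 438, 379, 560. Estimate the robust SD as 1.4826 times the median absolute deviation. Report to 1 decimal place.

Sorted: 357, 379, 438, 502, 518, 552, 555, 560, 1616 → median = 518
|x − 518| sorted: 0, 16, 34, 37, 42, 80, 139, 161, 1098 → MAD = 42
Robust SD ≈ 1.4826 × 42 = 62.269

62.3 ms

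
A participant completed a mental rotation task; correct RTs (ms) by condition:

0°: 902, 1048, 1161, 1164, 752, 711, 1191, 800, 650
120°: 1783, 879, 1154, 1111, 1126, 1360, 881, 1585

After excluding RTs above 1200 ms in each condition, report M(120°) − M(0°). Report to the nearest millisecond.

99 ms

120°: exclude 1783, 1360, 1585
M(0°) = 8379/9 = 931.000
M(120°) = 5151/5 = 1030.200
Difference = 1030.200 − 931.000 = 99.200 ms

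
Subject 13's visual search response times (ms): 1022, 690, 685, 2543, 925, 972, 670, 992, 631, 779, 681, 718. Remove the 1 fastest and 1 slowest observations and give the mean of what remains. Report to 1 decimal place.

813.4 ms

Sorted: 631, 670, 681, 685, 690, 718, 779, 925, 972, 992, 1022, 2543
Drop lowest 1 (631) and highest 1 (2543)
Remaining (n=10): Σ = 8134, mean = 8134/10 = 813.400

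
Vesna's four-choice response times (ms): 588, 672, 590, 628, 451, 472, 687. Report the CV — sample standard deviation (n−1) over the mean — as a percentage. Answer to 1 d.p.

15.7%

n = 7, Σ = 4088, M = 584.0000
Σ(x−M)² = 50574.000; s = √(50574.000/6) = 91.8096
CV = 91.8096 / 584.0000 = 0.15721 = 15.721%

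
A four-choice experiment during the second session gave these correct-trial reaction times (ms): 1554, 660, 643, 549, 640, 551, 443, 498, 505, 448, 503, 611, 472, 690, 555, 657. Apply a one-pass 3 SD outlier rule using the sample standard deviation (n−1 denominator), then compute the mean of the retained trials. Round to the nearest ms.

n = 16, ΣRT = 9979, M = 623.688
Σ(x−M)² = 1019659.44; s = √(1019659.44/15) = 260.725
Cutoffs: 623.688 ± 3·260.725 → [-158.5, 1405.9]
Outside: 1554 → excluded.
Retained (n=15): Σ = 8425, mean = 8425/15 = 561.667

562 ms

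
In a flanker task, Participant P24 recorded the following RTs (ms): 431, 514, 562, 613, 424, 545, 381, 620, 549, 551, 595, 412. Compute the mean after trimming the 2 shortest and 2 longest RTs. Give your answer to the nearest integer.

521 ms

Sorted: 381, 412, 424, 431, 514, 545, 549, 551, 562, 595, 613, 620
Drop lowest 2 (381, 412) and highest 2 (613, 620)
Remaining (n=8): Σ = 4171, mean = 4171/8 = 521.375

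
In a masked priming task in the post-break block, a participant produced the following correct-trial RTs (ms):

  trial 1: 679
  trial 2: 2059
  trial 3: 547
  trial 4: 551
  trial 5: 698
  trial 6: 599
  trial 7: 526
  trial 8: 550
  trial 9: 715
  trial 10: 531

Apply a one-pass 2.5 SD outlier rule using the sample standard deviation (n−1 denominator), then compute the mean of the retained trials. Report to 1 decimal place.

n = 10, ΣRT = 7455, M = 745.500
Σ(x−M)² = 1963996.50; s = √(1963996.50/9) = 467.142
Cutoffs: 745.500 ± 2.5·467.142 → [-422.4, 1913.4]
Outside: 2059 → excluded.
Retained (n=9): Σ = 5396, mean = 5396/9 = 599.556

599.6 ms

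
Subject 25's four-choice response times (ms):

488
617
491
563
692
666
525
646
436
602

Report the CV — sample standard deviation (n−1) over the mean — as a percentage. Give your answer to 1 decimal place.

15.0%

n = 10, Σ = 5726, M = 572.6000
Σ(x−M)² = 66036.400; s = √(66036.400/9) = 85.6585
CV = 85.6585 / 572.6000 = 0.14960 = 14.960%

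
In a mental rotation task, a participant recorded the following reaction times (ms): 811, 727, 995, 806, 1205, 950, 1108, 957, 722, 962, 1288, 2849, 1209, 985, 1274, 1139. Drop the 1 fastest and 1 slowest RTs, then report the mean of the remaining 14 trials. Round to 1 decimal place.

Sorted: 722, 727, 806, 811, 950, 957, 962, 985, 995, 1108, 1139, 1205, 1209, 1274, 1288, 2849
Drop lowest 1 (722) and highest 1 (2849)
Remaining (n=14): Σ = 14416, mean = 14416/14 = 1029.714

1029.7 ms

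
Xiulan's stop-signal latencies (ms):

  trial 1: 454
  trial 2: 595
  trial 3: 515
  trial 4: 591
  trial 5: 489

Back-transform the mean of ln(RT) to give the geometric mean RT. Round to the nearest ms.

526 ms

ln(RT): 6.1181, 6.3886, 6.2442, 6.3818, 6.1924
Mean ln(RT) = 31.3250/5 = 6.26500
Geometric mean = exp(6.26500) = 525.84 ms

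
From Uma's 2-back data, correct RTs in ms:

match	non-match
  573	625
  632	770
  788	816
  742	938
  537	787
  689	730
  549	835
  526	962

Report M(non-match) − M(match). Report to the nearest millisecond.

M(match) = 5036/8 = 629.500
M(non-match) = 6463/8 = 807.875
Difference = 807.875 − 629.500 = 178.375 ms

178 ms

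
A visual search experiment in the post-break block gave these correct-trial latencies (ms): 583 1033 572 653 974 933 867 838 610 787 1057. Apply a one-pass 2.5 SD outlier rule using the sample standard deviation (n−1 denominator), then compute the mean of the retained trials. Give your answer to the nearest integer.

810 ms

n = 11, ΣRT = 8907, M = 809.727
Σ(x−M)² = 330146.18; s = √(330146.18/10) = 181.699
Cutoffs: 809.727 ± 2.5·181.699 → [355.5, 1264.0]
No RTs fall outside the cutoffs; all 11 retained. Mean = 8907/11 = 809.727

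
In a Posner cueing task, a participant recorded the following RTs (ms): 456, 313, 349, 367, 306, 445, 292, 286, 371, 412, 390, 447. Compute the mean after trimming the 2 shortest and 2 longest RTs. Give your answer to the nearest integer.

369 ms

Sorted: 286, 292, 306, 313, 349, 367, 371, 390, 412, 445, 447, 456
Drop lowest 2 (286, 292) and highest 2 (447, 456)
Remaining (n=8): Σ = 2953, mean = 2953/8 = 369.125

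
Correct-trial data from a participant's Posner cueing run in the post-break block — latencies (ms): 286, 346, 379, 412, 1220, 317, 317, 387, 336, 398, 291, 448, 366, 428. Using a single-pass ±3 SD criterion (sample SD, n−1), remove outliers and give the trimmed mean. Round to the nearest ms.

n = 14, ΣRT = 5931, M = 423.643
Σ(x−M)² = 715243.21; s = √(715243.21/13) = 234.561
Cutoffs: 423.643 ± 3·234.561 → [-280.0, 1127.3]
Outside: 1220 → excluded.
Retained (n=13): Σ = 4711, mean = 4711/13 = 362.385

362 ms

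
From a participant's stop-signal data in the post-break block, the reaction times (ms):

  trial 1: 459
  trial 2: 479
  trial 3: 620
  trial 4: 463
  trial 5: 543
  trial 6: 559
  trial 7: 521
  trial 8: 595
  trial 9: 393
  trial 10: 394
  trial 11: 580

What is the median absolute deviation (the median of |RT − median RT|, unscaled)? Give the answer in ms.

59 ms

Sorted: 393, 394, 459, 463, 479, 521, 543, 559, 580, 595, 620 → median = 521
|x − 521|: 62, 42, 99, 58, 22, 38, 0, 74, 128, 127, 59
Sorted deviations: 0, 22, 38, 42, 58, 59, 62, 74, 99, 127, 128 → MAD = 59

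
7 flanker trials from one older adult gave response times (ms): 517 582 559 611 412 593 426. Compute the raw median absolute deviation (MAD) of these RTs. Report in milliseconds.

Sorted: 412, 426, 517, 559, 582, 593, 611 → median = 559
|x − 559|: 42, 23, 0, 52, 147, 34, 133
Sorted deviations: 0, 23, 34, 42, 52, 133, 147 → MAD = 42

42 ms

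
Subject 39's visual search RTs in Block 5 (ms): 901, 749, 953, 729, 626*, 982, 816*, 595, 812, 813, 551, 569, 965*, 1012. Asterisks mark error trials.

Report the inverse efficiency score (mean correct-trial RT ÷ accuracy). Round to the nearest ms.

Correct trials (n=11): 901, 749, 953, 729, 982, 595, 812, 813, 551, 569, 1012
Mean correct RT = 8666/11 = 787.8182 ms
Proportion correct = 11/14
IES = 787.8182 / (11/14) = 1002.678 ms

1003 ms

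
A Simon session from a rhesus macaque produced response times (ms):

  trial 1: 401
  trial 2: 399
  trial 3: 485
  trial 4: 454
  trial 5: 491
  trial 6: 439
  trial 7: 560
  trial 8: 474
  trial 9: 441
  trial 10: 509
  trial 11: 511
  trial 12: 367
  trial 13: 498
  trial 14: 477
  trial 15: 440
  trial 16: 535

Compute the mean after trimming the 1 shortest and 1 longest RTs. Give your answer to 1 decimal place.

468.1 ms

Sorted: 367, 399, 401, 439, 440, 441, 454, 474, 477, 485, 491, 498, 509, 511, 535, 560
Drop lowest 1 (367) and highest 1 (560)
Remaining (n=14): Σ = 6554, mean = 6554/14 = 468.143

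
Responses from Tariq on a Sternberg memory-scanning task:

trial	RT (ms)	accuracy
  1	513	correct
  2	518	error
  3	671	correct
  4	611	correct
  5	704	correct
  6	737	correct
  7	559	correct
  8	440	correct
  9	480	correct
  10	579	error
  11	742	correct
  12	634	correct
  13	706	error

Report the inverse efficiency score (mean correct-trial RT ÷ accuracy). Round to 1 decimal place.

Correct trials (n=10): 513, 671, 611, 704, 737, 559, 440, 480, 742, 634
Mean correct RT = 6091/10 = 609.1000 ms
Proportion correct = 10/13
IES = 609.1000 / (10/13) = 791.830 ms

791.8 ms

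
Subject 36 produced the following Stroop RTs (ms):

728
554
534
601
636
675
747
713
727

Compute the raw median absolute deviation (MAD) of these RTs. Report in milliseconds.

53 ms

Sorted: 534, 554, 601, 636, 675, 713, 727, 728, 747 → median = 675
|x − 675|: 53, 121, 141, 74, 39, 0, 72, 38, 52
Sorted deviations: 0, 38, 39, 52, 53, 72, 74, 121, 141 → MAD = 53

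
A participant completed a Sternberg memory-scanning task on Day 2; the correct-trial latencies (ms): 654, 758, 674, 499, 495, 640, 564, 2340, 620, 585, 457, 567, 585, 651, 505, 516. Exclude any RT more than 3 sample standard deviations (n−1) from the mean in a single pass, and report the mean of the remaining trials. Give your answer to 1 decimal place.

n = 16, ΣRT = 11110, M = 694.375
Σ(x−M)² = 2983641.75; s = √(2983641.75/15) = 445.993
Cutoffs: 694.375 ± 3·445.993 → [-643.6, 2032.4]
Outside: 2340 → excluded.
Retained (n=15): Σ = 8770, mean = 8770/15 = 584.667

584.7 ms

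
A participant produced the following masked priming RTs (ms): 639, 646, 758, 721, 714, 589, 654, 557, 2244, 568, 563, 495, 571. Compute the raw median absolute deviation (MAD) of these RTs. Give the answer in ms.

75 ms

Sorted: 495, 557, 563, 568, 571, 589, 639, 646, 654, 714, 721, 758, 2244 → median = 639
|x − 639|: 0, 7, 119, 82, 75, 50, 15, 82, 1605, 71, 76, 144, 68
Sorted deviations: 0, 7, 15, 50, 68, 71, 75, 76, 82, 82, 119, 144, 1605 → MAD = 75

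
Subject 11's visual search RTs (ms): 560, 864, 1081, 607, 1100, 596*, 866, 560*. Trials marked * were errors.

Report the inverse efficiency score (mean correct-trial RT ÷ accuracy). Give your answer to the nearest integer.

Correct trials (n=6): 560, 864, 1081, 607, 1100, 866
Mean correct RT = 5078/6 = 846.3333 ms
Proportion correct = 6/8
IES = 846.3333 / (6/8) = 1128.444 ms

1128 ms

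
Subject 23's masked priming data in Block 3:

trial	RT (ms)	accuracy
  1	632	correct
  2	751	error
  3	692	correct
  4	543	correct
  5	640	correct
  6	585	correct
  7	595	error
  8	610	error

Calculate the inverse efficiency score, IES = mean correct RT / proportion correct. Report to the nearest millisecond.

Correct trials (n=5): 632, 692, 543, 640, 585
Mean correct RT = 3092/5 = 618.4000 ms
Proportion correct = 5/8
IES = 618.4000 / (5/8) = 989.440 ms

989 ms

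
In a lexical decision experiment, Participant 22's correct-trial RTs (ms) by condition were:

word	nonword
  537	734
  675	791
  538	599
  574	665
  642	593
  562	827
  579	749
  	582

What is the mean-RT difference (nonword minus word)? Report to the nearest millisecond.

M(word) = 4107/7 = 586.714
M(nonword) = 5540/8 = 692.500
Difference = 692.500 − 586.714 = 105.786 ms

106 ms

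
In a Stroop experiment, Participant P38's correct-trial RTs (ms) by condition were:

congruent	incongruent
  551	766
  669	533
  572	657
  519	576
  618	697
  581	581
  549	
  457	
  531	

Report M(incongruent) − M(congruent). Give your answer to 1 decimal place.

74.2 ms

M(congruent) = 5047/9 = 560.778
M(incongruent) = 3810/6 = 635.000
Difference = 635.000 − 560.778 = 74.222 ms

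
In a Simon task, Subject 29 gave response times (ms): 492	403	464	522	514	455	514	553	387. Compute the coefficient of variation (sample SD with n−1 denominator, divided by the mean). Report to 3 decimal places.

0.117

n = 9, Σ = 4304, M = 478.2222
Σ(x−M)² = 24979.556; s = √(24979.556/8) = 55.8788
CV = 55.8788 / 478.2222 = 0.11685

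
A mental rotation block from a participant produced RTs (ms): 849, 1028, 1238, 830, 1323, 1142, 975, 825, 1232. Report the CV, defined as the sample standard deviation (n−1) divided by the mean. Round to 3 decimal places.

0.184

n = 9, Σ = 9442, M = 1049.1111
Σ(x−M)² = 296988.889; s = √(296988.889/8) = 192.6749
CV = 192.6749 / 1049.1111 = 0.18366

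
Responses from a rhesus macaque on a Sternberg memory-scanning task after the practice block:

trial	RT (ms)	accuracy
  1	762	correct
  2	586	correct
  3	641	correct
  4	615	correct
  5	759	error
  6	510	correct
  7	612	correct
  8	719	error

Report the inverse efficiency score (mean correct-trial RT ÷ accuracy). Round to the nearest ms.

828 ms

Correct trials (n=6): 762, 586, 641, 615, 510, 612
Mean correct RT = 3726/6 = 621.0000 ms
Proportion correct = 6/8
IES = 621.0000 / (6/8) = 828.000 ms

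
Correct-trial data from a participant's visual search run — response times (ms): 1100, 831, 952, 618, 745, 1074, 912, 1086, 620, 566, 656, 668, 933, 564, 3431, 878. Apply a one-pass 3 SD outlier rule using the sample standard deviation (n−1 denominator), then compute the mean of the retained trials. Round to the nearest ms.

n = 16, ΣRT = 15634, M = 977.125
Σ(x−M)² = 6944603.75; s = √(6944603.75/15) = 680.422
Cutoffs: 977.125 ± 3·680.422 → [-1064.1, 3018.4]
Outside: 3431 → excluded.
Retained (n=15): Σ = 12203, mean = 12203/15 = 813.533

814 ms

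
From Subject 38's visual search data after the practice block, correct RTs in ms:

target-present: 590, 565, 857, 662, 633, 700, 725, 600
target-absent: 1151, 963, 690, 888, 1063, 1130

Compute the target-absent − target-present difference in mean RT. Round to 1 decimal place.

314.3 ms

M(target-present) = 5332/8 = 666.500
M(target-absent) = 5885/6 = 980.833
Difference = 980.833 − 666.500 = 314.333 ms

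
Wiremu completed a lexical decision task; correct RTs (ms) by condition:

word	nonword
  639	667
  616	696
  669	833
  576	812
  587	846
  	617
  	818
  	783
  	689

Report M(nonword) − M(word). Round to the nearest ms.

134 ms

M(word) = 3087/5 = 617.400
M(nonword) = 6761/9 = 751.222
Difference = 751.222 − 617.400 = 133.822 ms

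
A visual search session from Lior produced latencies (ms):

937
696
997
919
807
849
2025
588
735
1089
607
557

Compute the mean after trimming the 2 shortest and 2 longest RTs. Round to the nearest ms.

818 ms

Sorted: 557, 588, 607, 696, 735, 807, 849, 919, 937, 997, 1089, 2025
Drop lowest 2 (557, 588) and highest 2 (1089, 2025)
Remaining (n=8): Σ = 6547, mean = 6547/8 = 818.375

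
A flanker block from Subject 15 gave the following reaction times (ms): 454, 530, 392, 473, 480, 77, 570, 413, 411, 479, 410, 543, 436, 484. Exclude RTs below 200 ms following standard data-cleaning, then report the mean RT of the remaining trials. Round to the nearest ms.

467 ms

Excluded: 77
Retained (n=13): Σ = 6075
Mean = 6075/13 = 467.3077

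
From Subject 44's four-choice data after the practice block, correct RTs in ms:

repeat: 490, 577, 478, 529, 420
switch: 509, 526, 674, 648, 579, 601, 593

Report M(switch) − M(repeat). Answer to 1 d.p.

M(repeat) = 2494/5 = 498.800
M(switch) = 4130/7 = 590.000
Difference = 590.000 − 498.800 = 91.200 ms

91.2 ms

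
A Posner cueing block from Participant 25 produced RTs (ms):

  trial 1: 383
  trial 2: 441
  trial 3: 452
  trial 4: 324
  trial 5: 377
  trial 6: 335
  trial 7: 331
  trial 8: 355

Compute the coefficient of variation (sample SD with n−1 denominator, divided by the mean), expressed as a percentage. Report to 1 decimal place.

13.1%

n = 8, Σ = 2998, M = 374.7500
Σ(x−M)² = 16889.500; s = √(16889.500/7) = 49.1201
CV = 49.1201 / 374.7500 = 0.13107 = 13.107%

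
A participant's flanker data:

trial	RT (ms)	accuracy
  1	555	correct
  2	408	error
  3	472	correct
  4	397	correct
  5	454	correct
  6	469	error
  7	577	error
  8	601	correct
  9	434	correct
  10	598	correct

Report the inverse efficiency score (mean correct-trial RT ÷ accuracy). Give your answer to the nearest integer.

717 ms

Correct trials (n=7): 555, 472, 397, 454, 601, 434, 598
Mean correct RT = 3511/7 = 501.5714 ms
Proportion correct = 7/10
IES = 501.5714 / (7/10) = 716.531 ms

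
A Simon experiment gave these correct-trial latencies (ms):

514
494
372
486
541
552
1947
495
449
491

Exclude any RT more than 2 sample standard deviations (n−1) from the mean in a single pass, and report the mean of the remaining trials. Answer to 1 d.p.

488.2 ms

n = 10, ΣRT = 6341, M = 634.100
Σ(x−M)² = 1937884.90; s = √(1937884.90/9) = 464.026
Cutoffs: 634.100 ± 2·464.026 → [-294.0, 1562.2]
Outside: 1947 → excluded.
Retained (n=9): Σ = 4394, mean = 4394/9 = 488.222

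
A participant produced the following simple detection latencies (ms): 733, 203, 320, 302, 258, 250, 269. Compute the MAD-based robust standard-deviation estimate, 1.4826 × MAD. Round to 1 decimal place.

Sorted: 203, 250, 258, 269, 302, 320, 733 → median = 269
|x − 269| sorted: 0, 11, 19, 33, 51, 66, 464 → MAD = 33
Robust SD ≈ 1.4826 × 33 = 48.926

48.9 ms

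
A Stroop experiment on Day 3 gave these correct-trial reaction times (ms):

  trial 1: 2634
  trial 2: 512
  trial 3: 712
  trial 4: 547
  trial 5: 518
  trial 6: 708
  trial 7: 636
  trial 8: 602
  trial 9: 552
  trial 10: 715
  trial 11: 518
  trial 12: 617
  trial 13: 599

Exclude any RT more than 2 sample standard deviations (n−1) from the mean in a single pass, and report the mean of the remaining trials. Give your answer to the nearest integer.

603 ms

n = 13, ΣRT = 9870, M = 759.231
Σ(x−M)² = 3872876.31; s = √(3872876.31/12) = 568.102
Cutoffs: 759.231 ± 2·568.102 → [-377.0, 1895.4]
Outside: 2634 → excluded.
Retained (n=12): Σ = 7236, mean = 7236/12 = 603.000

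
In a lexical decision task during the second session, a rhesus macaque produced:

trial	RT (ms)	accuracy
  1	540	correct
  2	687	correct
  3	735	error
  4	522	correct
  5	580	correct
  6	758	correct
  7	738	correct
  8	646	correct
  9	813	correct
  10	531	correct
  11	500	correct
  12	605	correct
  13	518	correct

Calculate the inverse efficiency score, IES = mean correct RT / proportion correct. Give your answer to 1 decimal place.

Correct trials (n=12): 540, 687, 522, 580, 758, 738, 646, 813, 531, 500, 605, 518
Mean correct RT = 7438/12 = 619.8333 ms
Proportion correct = 12/13
IES = 619.8333 / (12/13) = 671.486 ms

671.5 ms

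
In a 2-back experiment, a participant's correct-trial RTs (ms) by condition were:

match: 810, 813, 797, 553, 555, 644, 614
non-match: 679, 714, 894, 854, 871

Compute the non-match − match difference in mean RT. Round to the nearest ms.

119 ms

M(match) = 4786/7 = 683.714
M(non-match) = 4012/5 = 802.400
Difference = 802.400 − 683.714 = 118.686 ms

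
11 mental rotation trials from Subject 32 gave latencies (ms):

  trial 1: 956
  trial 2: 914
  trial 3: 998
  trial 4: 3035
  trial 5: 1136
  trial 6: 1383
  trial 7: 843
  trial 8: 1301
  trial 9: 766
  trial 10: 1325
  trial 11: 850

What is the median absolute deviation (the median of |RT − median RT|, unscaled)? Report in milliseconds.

Sorted: 766, 843, 850, 914, 956, 998, 1136, 1301, 1325, 1383, 3035 → median = 998
|x − 998|: 42, 84, 0, 2037, 138, 385, 155, 303, 232, 327, 148
Sorted deviations: 0, 42, 84, 138, 148, 155, 232, 303, 327, 385, 2037 → MAD = 155

155 ms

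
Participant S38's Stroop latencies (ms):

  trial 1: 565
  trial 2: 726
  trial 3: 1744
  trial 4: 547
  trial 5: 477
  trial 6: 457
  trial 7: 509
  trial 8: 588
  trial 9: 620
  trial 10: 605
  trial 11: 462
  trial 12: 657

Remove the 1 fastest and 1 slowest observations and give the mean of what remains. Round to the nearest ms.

576 ms

Sorted: 457, 462, 477, 509, 547, 565, 588, 605, 620, 657, 726, 1744
Drop lowest 1 (457) and highest 1 (1744)
Remaining (n=10): Σ = 5756, mean = 5756/10 = 575.600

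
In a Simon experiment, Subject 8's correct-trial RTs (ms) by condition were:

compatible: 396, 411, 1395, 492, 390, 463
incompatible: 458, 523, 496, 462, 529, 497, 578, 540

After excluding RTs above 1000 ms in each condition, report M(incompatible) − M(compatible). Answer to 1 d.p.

80.0 ms

compatible: exclude 1395
M(compatible) = 2152/5 = 430.400
M(incompatible) = 4083/8 = 510.375
Difference = 510.375 − 430.400 = 79.975 ms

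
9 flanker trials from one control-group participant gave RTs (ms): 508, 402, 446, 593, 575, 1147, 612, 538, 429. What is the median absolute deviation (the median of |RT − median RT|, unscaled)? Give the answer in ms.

74 ms

Sorted: 402, 429, 446, 508, 538, 575, 593, 612, 1147 → median = 538
|x − 538|: 30, 136, 92, 55, 37, 609, 74, 0, 109
Sorted deviations: 0, 30, 37, 55, 74, 92, 109, 136, 609 → MAD = 74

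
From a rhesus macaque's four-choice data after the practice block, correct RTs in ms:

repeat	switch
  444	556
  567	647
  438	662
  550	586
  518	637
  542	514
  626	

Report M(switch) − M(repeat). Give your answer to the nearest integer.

74 ms

M(repeat) = 3685/7 = 526.429
M(switch) = 3602/6 = 600.333
Difference = 600.333 − 526.429 = 73.905 ms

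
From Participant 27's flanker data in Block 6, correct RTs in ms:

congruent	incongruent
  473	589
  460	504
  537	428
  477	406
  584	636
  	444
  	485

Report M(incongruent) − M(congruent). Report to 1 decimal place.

-7.3 ms

M(congruent) = 2531/5 = 506.200
M(incongruent) = 3492/7 = 498.857
Difference = 498.857 − 506.200 = -7.343 ms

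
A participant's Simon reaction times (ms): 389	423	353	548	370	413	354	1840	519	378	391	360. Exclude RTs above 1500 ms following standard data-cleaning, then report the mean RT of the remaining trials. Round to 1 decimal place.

408.9 ms

Excluded: 1840
Retained (n=11): Σ = 4498
Mean = 4498/11 = 408.9091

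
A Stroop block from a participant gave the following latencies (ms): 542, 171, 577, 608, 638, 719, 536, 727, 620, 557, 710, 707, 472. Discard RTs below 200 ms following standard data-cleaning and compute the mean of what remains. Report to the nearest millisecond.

618 ms

Excluded: 171
Retained (n=12): Σ = 7413
Mean = 7413/12 = 617.7500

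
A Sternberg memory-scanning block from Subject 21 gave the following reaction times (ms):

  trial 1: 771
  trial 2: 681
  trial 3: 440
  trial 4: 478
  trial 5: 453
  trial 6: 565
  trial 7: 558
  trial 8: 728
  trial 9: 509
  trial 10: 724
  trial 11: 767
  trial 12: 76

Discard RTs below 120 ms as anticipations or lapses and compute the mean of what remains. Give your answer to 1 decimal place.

606.7 ms

Excluded: 76
Retained (n=11): Σ = 6674
Mean = 6674/11 = 606.7273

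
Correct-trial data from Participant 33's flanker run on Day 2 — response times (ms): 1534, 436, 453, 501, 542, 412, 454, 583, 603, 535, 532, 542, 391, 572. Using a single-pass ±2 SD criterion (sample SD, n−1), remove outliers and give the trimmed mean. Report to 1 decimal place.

n = 14, ΣRT = 8090, M = 577.857
Σ(x−M)² = 1040797.71; s = √(1040797.71/13) = 282.951
Cutoffs: 577.857 ± 2·282.951 → [12.0, 1143.8]
Outside: 1534 → excluded.
Retained (n=13): Σ = 6556, mean = 6556/13 = 504.308

504.3 ms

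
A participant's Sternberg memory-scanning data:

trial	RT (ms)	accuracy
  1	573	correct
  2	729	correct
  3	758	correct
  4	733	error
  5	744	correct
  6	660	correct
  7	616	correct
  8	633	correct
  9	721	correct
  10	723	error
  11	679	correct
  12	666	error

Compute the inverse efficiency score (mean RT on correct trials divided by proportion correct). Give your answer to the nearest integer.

906 ms

Correct trials (n=9): 573, 729, 758, 744, 660, 616, 633, 721, 679
Mean correct RT = 6113/9 = 679.2222 ms
Proportion correct = 9/12
IES = 679.2222 / (9/12) = 905.630 ms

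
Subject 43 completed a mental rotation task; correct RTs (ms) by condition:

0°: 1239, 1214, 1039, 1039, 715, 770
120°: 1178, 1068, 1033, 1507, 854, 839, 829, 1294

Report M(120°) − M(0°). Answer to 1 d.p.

72.6 ms

M(0°) = 6016/6 = 1002.667
M(120°) = 8602/8 = 1075.250
Difference = 1075.250 − 1002.667 = 72.583 ms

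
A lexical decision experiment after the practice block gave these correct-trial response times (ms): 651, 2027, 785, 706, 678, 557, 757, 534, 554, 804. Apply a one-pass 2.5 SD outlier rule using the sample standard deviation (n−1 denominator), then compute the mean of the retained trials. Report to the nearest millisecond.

n = 10, ΣRT = 8053, M = 805.300
Σ(x−M)² = 1743580.10; s = √(1743580.10/9) = 440.149
Cutoffs: 805.300 ± 2.5·440.149 → [-295.1, 1905.7]
Outside: 2027 → excluded.
Retained (n=9): Σ = 6026, mean = 6026/9 = 669.556

670 ms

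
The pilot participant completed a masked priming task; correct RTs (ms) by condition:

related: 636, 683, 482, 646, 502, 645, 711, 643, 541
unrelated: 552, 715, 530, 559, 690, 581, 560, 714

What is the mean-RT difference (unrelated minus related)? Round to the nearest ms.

3 ms

M(related) = 5489/9 = 609.889
M(unrelated) = 4901/8 = 612.625
Difference = 612.625 − 609.889 = 2.736 ms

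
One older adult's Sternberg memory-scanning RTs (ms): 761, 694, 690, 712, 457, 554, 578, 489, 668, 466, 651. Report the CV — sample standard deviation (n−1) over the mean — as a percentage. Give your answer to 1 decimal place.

17.5%

n = 11, Σ = 6720, M = 610.9091
Σ(x−M)² = 114642.909; s = √(114642.909/10) = 107.0714
CV = 107.0714 / 610.9091 = 0.17527 = 17.527%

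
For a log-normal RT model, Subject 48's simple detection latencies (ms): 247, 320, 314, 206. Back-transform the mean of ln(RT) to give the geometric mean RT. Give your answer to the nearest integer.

ln(RT): 5.5094, 5.7683, 5.7494, 5.3279
Mean ln(RT) = 22.3550/4 = 5.58874
Geometric mean = exp(5.58874) = 267.40 ms

267 ms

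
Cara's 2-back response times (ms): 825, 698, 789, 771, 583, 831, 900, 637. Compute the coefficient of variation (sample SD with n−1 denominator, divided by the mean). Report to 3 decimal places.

0.142

n = 8, Σ = 6034, M = 754.2500
Σ(x−M)² = 79865.500; s = √(79865.500/7) = 106.8146
CV = 106.8146 / 754.2500 = 0.14162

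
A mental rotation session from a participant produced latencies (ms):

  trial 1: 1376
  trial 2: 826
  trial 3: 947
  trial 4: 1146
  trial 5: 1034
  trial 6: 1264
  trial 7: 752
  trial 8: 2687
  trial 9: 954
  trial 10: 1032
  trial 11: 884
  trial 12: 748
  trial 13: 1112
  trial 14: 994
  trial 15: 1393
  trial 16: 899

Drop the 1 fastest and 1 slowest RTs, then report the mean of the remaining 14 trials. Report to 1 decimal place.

Sorted: 748, 752, 826, 884, 899, 947, 954, 994, 1032, 1034, 1112, 1146, 1264, 1376, 1393, 2687
Drop lowest 1 (748) and highest 1 (2687)
Remaining (n=14): Σ = 14613, mean = 14613/14 = 1043.786

1043.8 ms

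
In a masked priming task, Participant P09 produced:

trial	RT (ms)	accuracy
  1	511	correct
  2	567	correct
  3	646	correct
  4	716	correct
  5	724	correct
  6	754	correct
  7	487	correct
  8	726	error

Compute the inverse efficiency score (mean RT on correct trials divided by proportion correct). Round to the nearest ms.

719 ms

Correct trials (n=7): 511, 567, 646, 716, 724, 754, 487
Mean correct RT = 4405/7 = 629.2857 ms
Proportion correct = 7/8
IES = 629.2857 / (7/8) = 719.184 ms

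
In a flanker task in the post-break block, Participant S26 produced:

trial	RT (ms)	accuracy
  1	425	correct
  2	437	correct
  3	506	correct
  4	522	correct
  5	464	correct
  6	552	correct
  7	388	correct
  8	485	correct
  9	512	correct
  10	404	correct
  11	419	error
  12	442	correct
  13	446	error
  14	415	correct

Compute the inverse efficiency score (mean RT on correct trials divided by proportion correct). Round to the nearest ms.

Correct trials (n=12): 425, 437, 506, 522, 464, 552, 388, 485, 512, 404, 442, 415
Mean correct RT = 5552/12 = 462.6667 ms
Proportion correct = 12/14
IES = 462.6667 / (12/14) = 539.778 ms

540 ms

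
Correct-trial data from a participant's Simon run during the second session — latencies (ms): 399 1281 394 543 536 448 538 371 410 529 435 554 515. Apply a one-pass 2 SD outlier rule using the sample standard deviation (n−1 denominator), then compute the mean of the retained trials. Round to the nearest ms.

473 ms

n = 13, ΣRT = 6953, M = 534.846
Σ(x−M)² = 655853.69; s = √(655853.69/12) = 233.783
Cutoffs: 534.846 ± 2·233.783 → [67.3, 1002.4]
Outside: 1281 → excluded.
Retained (n=12): Σ = 5672, mean = 5672/12 = 472.667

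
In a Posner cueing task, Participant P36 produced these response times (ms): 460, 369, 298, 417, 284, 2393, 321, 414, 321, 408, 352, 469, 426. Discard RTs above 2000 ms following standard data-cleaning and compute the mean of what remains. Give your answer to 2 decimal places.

Excluded: 2393
Retained (n=12): Σ = 4539
Mean = 4539/12 = 378.2500

378.25 ms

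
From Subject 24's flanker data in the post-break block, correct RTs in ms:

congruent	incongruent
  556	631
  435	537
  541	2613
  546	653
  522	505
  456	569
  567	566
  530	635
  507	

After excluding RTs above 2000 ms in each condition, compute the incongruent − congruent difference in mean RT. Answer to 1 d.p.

67.4 ms

incongruent: exclude 2613
M(congruent) = 4660/9 = 517.778
M(incongruent) = 4096/7 = 585.143
Difference = 585.143 − 517.778 = 67.365 ms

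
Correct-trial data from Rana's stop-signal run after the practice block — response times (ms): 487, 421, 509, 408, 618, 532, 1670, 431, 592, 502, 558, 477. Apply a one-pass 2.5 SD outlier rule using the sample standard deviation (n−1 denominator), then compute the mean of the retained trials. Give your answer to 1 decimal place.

503.2 ms

n = 12, ΣRT = 7205, M = 600.417
Σ(x−M)² = 1294922.92; s = √(1294922.92/11) = 343.104
Cutoffs: 600.417 ± 2.5·343.104 → [-257.3, 1458.2]
Outside: 1670 → excluded.
Retained (n=11): Σ = 5535, mean = 5535/11 = 503.182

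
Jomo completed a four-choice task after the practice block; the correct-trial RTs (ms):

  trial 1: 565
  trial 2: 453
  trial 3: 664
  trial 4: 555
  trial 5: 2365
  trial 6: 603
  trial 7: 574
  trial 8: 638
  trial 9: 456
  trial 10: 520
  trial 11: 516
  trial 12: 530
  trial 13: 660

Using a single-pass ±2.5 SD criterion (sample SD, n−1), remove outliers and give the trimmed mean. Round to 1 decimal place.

n = 13, ΣRT = 9099, M = 699.923
Σ(x−M)² = 3059200.92; s = √(3059200.92/12) = 504.909
Cutoffs: 699.923 ± 2.5·504.909 → [-562.4, 1962.2]
Outside: 2365 → excluded.
Retained (n=12): Σ = 6734, mean = 6734/12 = 561.167

561.2 ms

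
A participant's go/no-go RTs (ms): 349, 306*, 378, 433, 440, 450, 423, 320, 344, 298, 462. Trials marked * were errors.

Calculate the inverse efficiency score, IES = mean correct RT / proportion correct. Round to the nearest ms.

Correct trials (n=10): 349, 378, 433, 440, 450, 423, 320, 344, 298, 462
Mean correct RT = 3897/10 = 389.7000 ms
Proportion correct = 10/11
IES = 389.7000 / (10/11) = 428.670 ms

429 ms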